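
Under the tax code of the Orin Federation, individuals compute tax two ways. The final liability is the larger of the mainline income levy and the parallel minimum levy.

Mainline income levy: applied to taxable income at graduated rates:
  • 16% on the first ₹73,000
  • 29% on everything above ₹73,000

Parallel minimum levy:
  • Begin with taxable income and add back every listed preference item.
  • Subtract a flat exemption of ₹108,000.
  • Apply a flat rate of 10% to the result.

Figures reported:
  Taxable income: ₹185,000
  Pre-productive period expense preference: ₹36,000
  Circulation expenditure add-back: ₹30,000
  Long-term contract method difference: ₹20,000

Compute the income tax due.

Parallel minimum levy:
  Adjusted income: ₹185,000 + ₹36,000 + ₹30,000 + ₹20,000 = ₹271,000
  Less exemption ₹108,000 → base ₹163,000
  ₹163,000 × 10% = ₹16,300

Mainline income levy:
  ₹73,000 × 16% = ₹11,680
  ₹112,000 × 29% = ₹32,480
  → ₹44,160

₹44,160 > ₹16,300, so the mainline income levy governs.

₹44,160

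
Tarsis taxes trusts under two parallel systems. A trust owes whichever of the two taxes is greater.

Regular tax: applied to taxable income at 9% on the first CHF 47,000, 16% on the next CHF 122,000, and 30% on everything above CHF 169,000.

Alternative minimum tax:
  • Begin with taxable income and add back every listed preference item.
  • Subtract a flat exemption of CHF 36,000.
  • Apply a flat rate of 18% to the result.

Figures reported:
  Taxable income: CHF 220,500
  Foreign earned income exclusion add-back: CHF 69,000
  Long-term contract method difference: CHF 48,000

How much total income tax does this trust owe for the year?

CHF 54,270

Regular tax:
  CHF 47,000 × 9% = CHF 4,230
  CHF 122,000 × 16% = CHF 19,520
  CHF 51,500 × 30% = CHF 15,450
  → CHF 39,200

Alternative minimum tax:
  Adjusted income: CHF 220,500 + CHF 69,000 + CHF 48,000 = CHF 337,500
  Less exemption CHF 36,000 → base CHF 301,500
  CHF 301,500 × 18% = CHF 54,270

CHF 54,270 > CHF 39,200, so the alternative minimum tax is the binding amount.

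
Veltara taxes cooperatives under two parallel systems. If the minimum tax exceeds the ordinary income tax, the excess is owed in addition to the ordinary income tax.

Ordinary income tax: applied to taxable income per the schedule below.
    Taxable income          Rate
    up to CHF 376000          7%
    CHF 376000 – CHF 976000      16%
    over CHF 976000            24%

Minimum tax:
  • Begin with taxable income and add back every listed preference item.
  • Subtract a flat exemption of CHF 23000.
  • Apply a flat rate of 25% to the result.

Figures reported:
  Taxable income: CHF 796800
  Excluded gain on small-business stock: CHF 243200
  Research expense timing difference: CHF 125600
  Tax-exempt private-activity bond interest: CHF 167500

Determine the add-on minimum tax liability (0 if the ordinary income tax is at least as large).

Minimum tax:
  Adjusted income: CHF 796800 + CHF 243200 + CHF 125600 + CHF 167500 = CHF 1333100
  Less exemption CHF 23000 → base CHF 1310100
  CHF 1310100 × 25% = CHF 327525

Ordinary income tax:
  CHF 376000 × 7% = CHF 26320
  CHF 420800 × 16% = CHF 67328
  → CHF 93648

Excess of minimum tax over ordinary income tax: CHF 327525 − CHF 93648 = CHF 233877.

CHF 233877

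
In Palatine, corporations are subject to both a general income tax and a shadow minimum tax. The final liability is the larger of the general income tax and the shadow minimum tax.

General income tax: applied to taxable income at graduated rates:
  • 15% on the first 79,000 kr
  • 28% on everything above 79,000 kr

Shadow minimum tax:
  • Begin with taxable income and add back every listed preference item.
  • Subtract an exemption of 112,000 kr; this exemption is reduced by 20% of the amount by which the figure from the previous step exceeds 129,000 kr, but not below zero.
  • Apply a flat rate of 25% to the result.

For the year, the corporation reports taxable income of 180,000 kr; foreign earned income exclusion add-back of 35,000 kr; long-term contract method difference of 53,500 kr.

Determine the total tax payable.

46,100 kr

Shadow minimum tax:
  Adjusted income: 180,000 kr + 35,000 kr + 53,500 kr = 268,500 kr
  Exemption: 112,000 kr − 20% × (268,500 kr − 129,000 kr) = 112,000 kr − 27,900 kr = 84,100 kr
  Base: 268,500 kr − 84,100 kr = 184,400 kr
  184,400 kr × 25% = 46,100 kr

General income tax:
  79,000 kr × 15% = 11,850 kr
  101,000 kr × 28% = 28,280 kr
  → 40,130 kr

46,100 kr > 40,130 kr, so the shadow minimum tax is the binding amount.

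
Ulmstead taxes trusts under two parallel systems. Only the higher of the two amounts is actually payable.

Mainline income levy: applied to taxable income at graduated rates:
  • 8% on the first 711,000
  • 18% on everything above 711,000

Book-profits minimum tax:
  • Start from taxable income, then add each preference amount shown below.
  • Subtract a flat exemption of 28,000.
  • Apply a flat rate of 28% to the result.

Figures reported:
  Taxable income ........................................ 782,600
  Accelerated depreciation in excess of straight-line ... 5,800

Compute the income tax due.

Mainline income levy:
  711,000 × 8% = 56,880
  71,600 × 18% = 12,888
  → 69,768

Book-profits minimum tax:
  Adjusted income: 782,600 + 5,800 = 788,400
  Less exemption 28,000 → base 760,400
  760,400 × 28% = 212,912

212,912 > 69,768, so the book-profits minimum tax is the binding amount.

212,912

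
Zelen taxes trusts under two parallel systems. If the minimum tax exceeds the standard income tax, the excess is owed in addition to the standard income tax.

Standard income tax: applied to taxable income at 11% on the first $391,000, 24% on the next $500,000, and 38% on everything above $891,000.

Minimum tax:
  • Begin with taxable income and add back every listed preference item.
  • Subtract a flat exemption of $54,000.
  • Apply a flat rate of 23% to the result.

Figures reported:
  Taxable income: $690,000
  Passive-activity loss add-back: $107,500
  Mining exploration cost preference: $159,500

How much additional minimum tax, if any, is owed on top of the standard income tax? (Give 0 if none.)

$92,920

Standard income tax:
  $391,000 × 11% = $43,010
  $299,000 × 24% = $71,760
  → $114,770

Minimum tax:
  Adjusted income: $690,000 + $107,500 + $159,500 = $957,000
  Less exemption $54,000 → base $903,000
  $903,000 × 23% = $207,690

Excess of minimum tax over standard income tax: $207,690 − $114,770 = $92,920.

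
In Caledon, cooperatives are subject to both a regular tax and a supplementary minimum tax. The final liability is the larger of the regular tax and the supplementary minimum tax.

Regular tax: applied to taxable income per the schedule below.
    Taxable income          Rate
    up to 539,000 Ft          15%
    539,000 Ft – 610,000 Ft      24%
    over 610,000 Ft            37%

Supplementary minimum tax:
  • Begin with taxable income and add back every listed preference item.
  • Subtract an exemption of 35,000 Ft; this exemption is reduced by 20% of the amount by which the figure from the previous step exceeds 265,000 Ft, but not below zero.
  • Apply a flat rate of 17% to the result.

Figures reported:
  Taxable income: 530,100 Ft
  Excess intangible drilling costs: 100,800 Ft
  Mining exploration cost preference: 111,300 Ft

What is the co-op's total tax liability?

126,174 Ft

Regular tax:
  530,100 Ft × 15% = 79,515 Ft

Supplementary minimum tax:
  Adjusted income: 530,100 Ft + 100,800 Ft + 111,300 Ft = 742,200 Ft
  Exemption: 20% × (742,200 Ft − 265,000 Ft) = 95,440 Ft ≥ 35,000 Ft, so the exemption is fully phased out
  Base: 742,200 Ft − 0 Ft = 742,200 Ft
  742,200 Ft × 17% = 126,174 Ft

126,174 Ft > 79,515 Ft, so the supplementary minimum tax is the binding amount.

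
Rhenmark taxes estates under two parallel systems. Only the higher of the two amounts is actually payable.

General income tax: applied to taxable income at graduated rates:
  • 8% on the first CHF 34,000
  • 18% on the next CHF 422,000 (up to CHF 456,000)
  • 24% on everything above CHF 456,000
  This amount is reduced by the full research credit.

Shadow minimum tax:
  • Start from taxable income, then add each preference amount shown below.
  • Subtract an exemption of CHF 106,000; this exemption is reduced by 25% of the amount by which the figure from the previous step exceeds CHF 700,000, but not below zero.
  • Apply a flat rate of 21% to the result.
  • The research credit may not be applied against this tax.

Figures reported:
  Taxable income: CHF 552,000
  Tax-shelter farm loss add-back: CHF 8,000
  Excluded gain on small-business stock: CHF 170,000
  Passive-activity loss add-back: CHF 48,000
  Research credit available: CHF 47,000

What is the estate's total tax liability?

CHF 145,215

General income tax:
  CHF 34,000 × 8% = CHF 2,720
  CHF 422,000 × 18% = CHF 75,960
  CHF 96,000 × 24% = CHF 23,040
  → CHF 101,720
  Less research credit CHF 47,000 → CHF 54,720

Shadow minimum tax:
  Adjusted income: CHF 552,000 + CHF 8,000 + CHF 170,000 + CHF 48,000 = CHF 778,000
  Exemption: CHF 106,000 − 25% × (CHF 778,000 − CHF 700,000) = CHF 106,000 − CHF 19,500 = CHF 86,500
  Base: CHF 778,000 − CHF 86,500 = CHF 691,500
  CHF 691,500 × 21% = CHF 145,215

CHF 145,215 > CHF 54,720, so the shadow minimum tax is the binding amount.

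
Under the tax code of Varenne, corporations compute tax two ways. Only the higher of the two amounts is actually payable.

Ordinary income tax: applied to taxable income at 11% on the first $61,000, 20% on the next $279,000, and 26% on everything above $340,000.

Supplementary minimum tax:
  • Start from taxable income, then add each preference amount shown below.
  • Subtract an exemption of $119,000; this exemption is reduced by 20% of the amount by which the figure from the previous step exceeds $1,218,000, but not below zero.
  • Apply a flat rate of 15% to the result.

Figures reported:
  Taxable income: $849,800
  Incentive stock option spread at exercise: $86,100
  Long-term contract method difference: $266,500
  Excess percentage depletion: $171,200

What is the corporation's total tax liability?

Supplementary minimum tax:
  Adjusted income: $849,800 + $86,100 + $266,500 + $171,200 = $1,373,600
  Exemption: $119,000 − 20% × ($1,373,600 − $1,218,000) = $119,000 − $31,120 = $87,880
  Base: $1,373,600 − $87,880 = $1,285,720
  $1,285,720 × 15% = $192,858

Ordinary income tax:
  $61,000 × 11% = $6,710
  $279,000 × 20% = $55,800
  $509,800 × 26% = $132,548
  → $195,058

$195,058 > $192,858, so the ordinary income tax governs.

$195,058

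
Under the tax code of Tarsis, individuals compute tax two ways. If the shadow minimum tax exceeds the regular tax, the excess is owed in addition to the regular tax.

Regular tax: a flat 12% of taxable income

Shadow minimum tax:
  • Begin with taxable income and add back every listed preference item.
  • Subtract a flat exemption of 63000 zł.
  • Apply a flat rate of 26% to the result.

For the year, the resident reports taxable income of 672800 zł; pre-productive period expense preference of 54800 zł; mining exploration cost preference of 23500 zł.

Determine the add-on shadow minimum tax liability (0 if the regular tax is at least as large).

98170 zł

Regular tax:
  672800 zł × 12% = 80736 zł

Shadow minimum tax:
  Adjusted income: 672800 zł + 54800 zł + 23500 zł = 751100 zł
  Less exemption 63000 zł → base 688100 zł
  688100 zł × 26% = 178906 zł

Excess of shadow minimum tax over regular tax: 178906 zł − 80736 zł = 98170 zł.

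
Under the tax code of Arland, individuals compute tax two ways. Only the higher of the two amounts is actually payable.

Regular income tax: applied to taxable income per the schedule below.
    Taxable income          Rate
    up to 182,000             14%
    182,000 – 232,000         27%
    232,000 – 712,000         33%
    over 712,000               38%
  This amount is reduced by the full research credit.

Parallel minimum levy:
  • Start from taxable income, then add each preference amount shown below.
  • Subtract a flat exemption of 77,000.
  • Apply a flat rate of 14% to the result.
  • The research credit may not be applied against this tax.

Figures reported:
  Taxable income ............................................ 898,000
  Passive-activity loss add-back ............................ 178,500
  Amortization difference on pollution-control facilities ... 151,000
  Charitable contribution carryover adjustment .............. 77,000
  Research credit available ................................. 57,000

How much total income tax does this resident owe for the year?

211,060

Parallel minimum levy:
  Adjusted income: 898,000 + 178,500 + 151,000 + 77,000 = 1,304,500
  Less exemption 77,000 → base 1,227,500
  1,227,500 × 14% = 171,850

Regular income tax:
  182,000 × 14% = 25,480
  50,000 × 27% = 13,500
  480,000 × 33% = 158,400
  186,000 × 38% = 70,680
  → 268,060
  Less research credit 57,000 → 211,060

211,060 > 171,850, so the regular income tax governs.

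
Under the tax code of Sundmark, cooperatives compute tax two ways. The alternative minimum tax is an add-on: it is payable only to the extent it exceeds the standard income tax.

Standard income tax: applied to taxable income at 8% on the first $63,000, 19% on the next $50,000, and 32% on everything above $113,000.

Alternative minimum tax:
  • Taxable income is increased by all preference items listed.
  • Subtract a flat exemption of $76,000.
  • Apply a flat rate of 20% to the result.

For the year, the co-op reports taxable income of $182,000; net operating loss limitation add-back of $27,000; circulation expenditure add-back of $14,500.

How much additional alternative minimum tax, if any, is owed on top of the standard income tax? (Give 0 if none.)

$0

Standard income tax:
  $63,000 × 8% = $5,040
  $50,000 × 19% = $9,500
  $69,000 × 32% = $22,080
  → $36,620

Alternative minimum tax:
  Adjusted income: $182,000 + $27,000 + $14,500 = $223,500
  Less exemption $76,000 → base $147,500
  $147,500 × 20% = $29,500

$29,500 ≤ $36,620, so no add-on is due.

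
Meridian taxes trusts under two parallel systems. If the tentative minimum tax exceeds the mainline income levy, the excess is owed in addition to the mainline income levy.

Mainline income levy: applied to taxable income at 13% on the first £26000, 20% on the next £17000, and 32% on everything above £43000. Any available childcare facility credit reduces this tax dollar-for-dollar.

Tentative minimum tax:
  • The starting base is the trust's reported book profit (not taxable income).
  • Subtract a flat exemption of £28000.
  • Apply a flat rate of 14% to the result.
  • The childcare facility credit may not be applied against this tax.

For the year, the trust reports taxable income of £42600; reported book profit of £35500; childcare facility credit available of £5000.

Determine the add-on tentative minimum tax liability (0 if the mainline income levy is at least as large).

£0

Tentative minimum tax:
  Base (reported book profit): £35500
  Less exemption £28000 → base £7500
  £7500 × 14% = £1050

Mainline income levy:
  £26000 × 13% = £3380
  £16600 × 20% = £3320
  → £6700
  Less childcare facility credit £5000 → £1700

£1050 ≤ £1700, so no add-on is due.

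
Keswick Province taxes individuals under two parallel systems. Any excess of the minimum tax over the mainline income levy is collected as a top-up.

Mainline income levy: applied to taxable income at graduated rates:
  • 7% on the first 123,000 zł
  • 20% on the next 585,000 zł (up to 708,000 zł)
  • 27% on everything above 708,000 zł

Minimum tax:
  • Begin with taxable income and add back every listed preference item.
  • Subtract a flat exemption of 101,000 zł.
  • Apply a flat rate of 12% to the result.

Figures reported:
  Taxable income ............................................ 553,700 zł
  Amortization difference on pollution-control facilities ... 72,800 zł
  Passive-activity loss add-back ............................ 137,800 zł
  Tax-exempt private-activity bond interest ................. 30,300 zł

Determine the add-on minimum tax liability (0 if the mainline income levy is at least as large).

0 zł

Minimum tax:
  Adjusted income: 553,700 zł + 72,800 zł + 137,800 zł + 30,300 zł = 794,600 zł
  Less exemption 101,000 zł → base 693,600 zł
  693,600 zł × 12% = 83,232 zł

Mainline income levy:
  123,000 zł × 7% = 8,610 zł
  430,700 zł × 20% = 86,140 zł
  → 94,750 zł

83,232 zł ≤ 94,750 zł, so no add-on is due.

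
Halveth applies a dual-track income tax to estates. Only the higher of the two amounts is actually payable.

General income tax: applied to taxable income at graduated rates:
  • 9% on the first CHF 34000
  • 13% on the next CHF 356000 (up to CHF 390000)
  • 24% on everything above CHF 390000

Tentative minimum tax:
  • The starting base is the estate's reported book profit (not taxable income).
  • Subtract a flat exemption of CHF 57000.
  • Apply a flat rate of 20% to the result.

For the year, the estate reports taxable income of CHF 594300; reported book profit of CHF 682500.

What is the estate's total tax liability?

CHF 125100

Tentative minimum tax:
  Base (reported book profit): CHF 682500
  Less exemption CHF 57000 → base CHF 625500
  CHF 625500 × 20% = CHF 125100

General income tax:
  CHF 34000 × 9% = CHF 3060
  CHF 356000 × 13% = CHF 46280
  CHF 204300 × 24% = CHF 49032
  → CHF 98372

CHF 125100 > CHF 98372, so the tentative minimum tax is the binding amount.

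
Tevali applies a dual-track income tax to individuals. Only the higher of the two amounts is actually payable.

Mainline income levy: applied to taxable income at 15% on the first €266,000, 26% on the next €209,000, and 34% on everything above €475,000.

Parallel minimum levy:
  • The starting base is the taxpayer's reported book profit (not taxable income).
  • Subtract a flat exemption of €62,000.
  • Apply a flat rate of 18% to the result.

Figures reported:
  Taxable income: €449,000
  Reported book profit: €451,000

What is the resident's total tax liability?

Mainline income levy:
  €266,000 × 15% = €39,900
  €183,000 × 26% = €47,580
  → €87,480

Parallel minimum levy:
  Base (reported book profit): €451,000
  Less exemption €62,000 → base €389,000
  €389,000 × 18% = €70,020

€87,480 > €70,020, so the mainline income levy governs.

€87,480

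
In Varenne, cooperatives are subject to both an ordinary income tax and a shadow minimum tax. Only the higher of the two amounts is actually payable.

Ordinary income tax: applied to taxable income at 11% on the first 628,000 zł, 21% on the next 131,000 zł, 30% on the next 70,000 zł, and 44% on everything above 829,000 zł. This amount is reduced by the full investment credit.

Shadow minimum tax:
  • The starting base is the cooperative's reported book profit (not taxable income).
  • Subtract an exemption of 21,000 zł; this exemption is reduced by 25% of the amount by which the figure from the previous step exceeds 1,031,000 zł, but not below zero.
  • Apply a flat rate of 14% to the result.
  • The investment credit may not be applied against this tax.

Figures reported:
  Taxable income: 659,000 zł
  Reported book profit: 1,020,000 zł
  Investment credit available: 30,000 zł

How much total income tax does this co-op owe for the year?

139,860 zł

Shadow minimum tax:
  Base (reported book profit): 1,020,000 zł
  Exemption: 1,020,000 zł ≤ 1,031,000 zł, so full 21,000 zł applies
  Base: 1,020,000 zł − 21,000 zł = 999,000 zł
  999,000 zł × 14% = 139,860 zł

Ordinary income tax:
  628,000 zł × 11% = 69,080 zł
  31,000 zł × 21% = 6,510 zł
  → 75,590 zł
  Less investment credit 30,000 zł → 45,590 zł

139,860 zł > 45,590 zł, so the shadow minimum tax is the binding amount.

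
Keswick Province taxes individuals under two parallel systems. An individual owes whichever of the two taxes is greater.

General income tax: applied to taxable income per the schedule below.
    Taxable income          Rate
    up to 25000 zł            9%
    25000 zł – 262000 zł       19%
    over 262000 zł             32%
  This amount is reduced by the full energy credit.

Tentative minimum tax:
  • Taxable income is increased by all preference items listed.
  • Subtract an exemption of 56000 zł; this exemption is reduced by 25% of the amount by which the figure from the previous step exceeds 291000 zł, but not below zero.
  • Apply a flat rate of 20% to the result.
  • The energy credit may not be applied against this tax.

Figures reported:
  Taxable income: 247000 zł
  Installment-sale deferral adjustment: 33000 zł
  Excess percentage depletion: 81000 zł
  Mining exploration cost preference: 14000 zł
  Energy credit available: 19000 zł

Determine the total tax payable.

Tentative minimum tax:
  Adjusted income: 247000 zł + 33000 zł + 81000 zł + 14000 zł = 375000 zł
  Exemption: 56000 zł − 25% × (375000 zł − 291000 zł) = 56000 zł − 21000 zł = 35000 zł
  Base: 375000 zł − 35000 zł = 340000 zł
  340000 zł × 20% = 68000 zł

General income tax:
  25000 zł × 9% = 2250 zł
  222000 zł × 19% = 42180 zł
  → 44430 zł
  Less energy credit 19000 zł → 25430 zł

68000 zł > 25430 zł, so the tentative minimum tax is the binding amount.

68000 zł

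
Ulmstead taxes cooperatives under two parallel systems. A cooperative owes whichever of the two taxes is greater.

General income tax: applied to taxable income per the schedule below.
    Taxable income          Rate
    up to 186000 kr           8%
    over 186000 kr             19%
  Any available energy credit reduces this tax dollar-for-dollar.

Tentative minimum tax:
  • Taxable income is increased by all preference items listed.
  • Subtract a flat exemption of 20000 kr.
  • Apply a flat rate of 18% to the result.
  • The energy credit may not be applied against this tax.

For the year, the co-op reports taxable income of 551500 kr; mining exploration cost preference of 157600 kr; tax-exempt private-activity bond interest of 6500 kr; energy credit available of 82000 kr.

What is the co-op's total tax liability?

125208 kr

Tentative minimum tax:
  Adjusted income: 551500 kr + 157600 kr + 6500 kr = 715600 kr
  Less exemption 20000 kr → base 695600 kr
  695600 kr × 18% = 125208 kr

General income tax:
  186000 kr × 8% = 14880 kr
  365500 kr × 19% = 69445 kr
  → 84325 kr
  Less energy credit 82000 kr → 2325 kr

125208 kr > 2325 kr, so the tentative minimum tax is the binding amount.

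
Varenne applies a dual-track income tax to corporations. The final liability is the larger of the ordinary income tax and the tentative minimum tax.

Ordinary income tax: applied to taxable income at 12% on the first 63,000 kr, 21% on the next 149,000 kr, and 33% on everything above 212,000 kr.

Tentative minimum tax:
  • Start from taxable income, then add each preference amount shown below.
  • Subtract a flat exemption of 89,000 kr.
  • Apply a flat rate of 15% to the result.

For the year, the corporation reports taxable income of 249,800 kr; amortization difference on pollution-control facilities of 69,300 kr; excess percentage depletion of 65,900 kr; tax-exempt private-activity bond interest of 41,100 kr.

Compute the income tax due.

Ordinary income tax:
  63,000 kr × 12% = 7,560 kr
  149,000 kr × 21% = 31,290 kr
  37,800 kr × 33% = 12,474 kr
  → 51,324 kr

Tentative minimum tax:
  Adjusted income: 249,800 kr + 69,300 kr + 65,900 kr + 41,100 kr = 426,100 kr
  Less exemption 89,000 kr → base 337,100 kr
  337,100 kr × 15% = 50,565 kr

51,324 kr > 50,565 kr, so the ordinary income tax governs.

51,324 kr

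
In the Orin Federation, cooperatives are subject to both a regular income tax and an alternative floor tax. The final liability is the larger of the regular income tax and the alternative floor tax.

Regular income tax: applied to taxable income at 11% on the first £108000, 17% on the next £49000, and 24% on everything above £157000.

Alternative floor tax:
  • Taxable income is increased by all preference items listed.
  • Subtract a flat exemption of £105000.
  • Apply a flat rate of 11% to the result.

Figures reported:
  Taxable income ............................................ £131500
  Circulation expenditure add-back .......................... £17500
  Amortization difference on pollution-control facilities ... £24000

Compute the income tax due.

Alternative floor tax:
  Adjusted income: £131500 + £17500 + £24000 = £173000
  Less exemption £105000 → base £68000
  £68000 × 11% = £7480

Regular income tax:
  £108000 × 11% = £11880
  £23500 × 17% = £3995
  → £15875

£15875 > £7480, so the regular income tax governs.

£15875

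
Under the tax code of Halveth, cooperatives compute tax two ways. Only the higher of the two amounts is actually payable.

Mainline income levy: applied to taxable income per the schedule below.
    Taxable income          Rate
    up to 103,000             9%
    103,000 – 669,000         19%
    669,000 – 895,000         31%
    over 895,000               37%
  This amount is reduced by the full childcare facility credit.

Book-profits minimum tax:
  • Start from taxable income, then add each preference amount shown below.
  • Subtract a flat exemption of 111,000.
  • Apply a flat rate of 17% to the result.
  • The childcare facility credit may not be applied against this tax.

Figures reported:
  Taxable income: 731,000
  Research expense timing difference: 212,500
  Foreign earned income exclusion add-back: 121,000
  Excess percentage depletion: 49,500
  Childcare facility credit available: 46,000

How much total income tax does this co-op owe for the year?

Book-profits minimum tax:
  Adjusted income: 731,000 + 212,500 + 121,000 + 49,500 = 1,114,000
  Less exemption 111,000 → base 1,003,000
  1,003,000 × 17% = 170,510

Mainline income levy:
  103,000 × 9% = 9,270
  566,000 × 19% = 107,540
  62,000 × 31% = 19,220
  → 136,030
  Less childcare facility credit 46,000 → 90,030

170,510 > 90,030, so the book-profits minimum tax is the binding amount.

170,510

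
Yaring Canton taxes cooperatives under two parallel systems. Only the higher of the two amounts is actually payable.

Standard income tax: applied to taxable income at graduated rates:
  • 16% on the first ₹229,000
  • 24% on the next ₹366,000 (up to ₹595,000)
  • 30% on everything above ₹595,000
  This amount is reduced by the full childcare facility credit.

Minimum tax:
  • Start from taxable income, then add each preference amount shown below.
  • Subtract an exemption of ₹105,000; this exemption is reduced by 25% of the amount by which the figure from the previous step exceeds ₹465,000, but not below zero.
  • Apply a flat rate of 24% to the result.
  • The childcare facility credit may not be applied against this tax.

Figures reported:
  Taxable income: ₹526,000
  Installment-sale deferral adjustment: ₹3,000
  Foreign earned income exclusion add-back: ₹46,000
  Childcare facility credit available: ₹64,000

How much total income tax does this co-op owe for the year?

Standard income tax:
  ₹229,000 × 16% = ₹36,640
  ₹297,000 × 24% = ₹71,280
  → ₹107,920
  Less childcare facility credit ₹64,000 → ₹43,920

Minimum tax:
  Adjusted income: ₹526,000 + ₹3,000 + ₹46,000 = ₹575,000
  Exemption: ₹105,000 − 25% × (₹575,000 − ₹465,000) = ₹105,000 − ₹27,500 = ₹77,500
  Base: ₹575,000 − ₹77,500 = ₹497,500
  ₹497,500 × 24% = ₹119,400

₹119,400 > ₹43,920, so the minimum tax is the binding amount.

₹119,400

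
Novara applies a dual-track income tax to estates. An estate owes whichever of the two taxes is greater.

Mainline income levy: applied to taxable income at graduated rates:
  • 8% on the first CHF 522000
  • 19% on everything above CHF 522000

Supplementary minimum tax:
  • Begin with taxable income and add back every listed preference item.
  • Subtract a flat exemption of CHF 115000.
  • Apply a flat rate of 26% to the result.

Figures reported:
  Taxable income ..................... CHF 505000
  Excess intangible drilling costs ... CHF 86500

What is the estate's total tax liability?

CHF 123890

Supplementary minimum tax:
  Adjusted income: CHF 505000 + CHF 86500 = CHF 591500
  Less exemption CHF 115000 → base CHF 476500
  CHF 476500 × 26% = CHF 123890

Mainline income levy:
  CHF 505000 × 8% = CHF 40400

CHF 123890 > CHF 40400, so the supplementary minimum tax is the binding amount.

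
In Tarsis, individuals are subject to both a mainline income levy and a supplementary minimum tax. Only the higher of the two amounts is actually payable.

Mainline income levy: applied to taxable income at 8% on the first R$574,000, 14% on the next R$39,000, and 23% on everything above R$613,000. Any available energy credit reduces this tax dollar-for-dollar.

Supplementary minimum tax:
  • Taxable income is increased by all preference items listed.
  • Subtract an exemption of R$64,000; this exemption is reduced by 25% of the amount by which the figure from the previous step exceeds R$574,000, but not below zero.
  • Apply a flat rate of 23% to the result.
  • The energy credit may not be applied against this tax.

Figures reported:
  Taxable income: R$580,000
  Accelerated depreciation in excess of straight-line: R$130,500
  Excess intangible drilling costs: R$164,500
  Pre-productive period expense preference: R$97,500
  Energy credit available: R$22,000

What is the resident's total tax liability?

Mainline income levy:
  R$574,000 × 8% = R$45,920
  R$6,000 × 14% = R$840
  → R$46,760
  Less energy credit R$22,000 → R$24,760

Supplementary minimum tax:
  Adjusted income: R$580,000 + R$130,500 + R$164,500 + R$97,500 = R$972,500
  Exemption: 25% × (R$972,500 − R$574,000) = R$99,625 ≥ R$64,000, so the exemption is fully phased out
  Base: R$972,500 − R$0 = R$972,500
  R$972,500 × 23% = R$223,675

R$223,675 > R$24,760, so the supplementary minimum tax is the binding amount.

R$223,675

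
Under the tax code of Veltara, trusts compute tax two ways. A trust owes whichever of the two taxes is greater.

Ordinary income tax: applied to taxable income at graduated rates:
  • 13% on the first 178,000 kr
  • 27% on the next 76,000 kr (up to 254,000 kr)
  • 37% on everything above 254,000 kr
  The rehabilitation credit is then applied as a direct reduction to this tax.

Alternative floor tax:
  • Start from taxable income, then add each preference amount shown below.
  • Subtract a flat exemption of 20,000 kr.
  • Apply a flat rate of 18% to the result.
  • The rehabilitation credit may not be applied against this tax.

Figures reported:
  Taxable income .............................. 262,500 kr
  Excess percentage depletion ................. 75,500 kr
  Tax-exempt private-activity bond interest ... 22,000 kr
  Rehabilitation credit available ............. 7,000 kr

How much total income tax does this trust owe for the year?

61,200 kr

Alternative floor tax:
  Adjusted income: 262,500 kr + 75,500 kr + 22,000 kr = 360,000 kr
  Less exemption 20,000 kr → base 340,000 kr
  340,000 kr × 18% = 61,200 kr

Ordinary income tax:
  178,000 kr × 13% = 23,140 kr
  76,000 kr × 27% = 20,520 kr
  8,500 kr × 37% = 3,145 kr
  → 46,805 kr
  Less rehabilitation credit 7,000 kr → 39,805 kr

61,200 kr > 39,805 kr, so the alternative floor tax is the binding amount.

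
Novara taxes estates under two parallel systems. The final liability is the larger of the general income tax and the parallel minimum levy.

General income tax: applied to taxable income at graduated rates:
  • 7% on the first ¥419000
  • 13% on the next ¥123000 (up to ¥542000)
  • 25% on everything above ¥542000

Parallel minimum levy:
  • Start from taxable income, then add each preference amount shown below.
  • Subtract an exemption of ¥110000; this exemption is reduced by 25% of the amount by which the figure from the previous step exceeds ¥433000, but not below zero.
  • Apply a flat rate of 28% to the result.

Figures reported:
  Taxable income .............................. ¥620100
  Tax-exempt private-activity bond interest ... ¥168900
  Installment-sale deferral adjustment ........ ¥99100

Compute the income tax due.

¥248668

Parallel minimum levy:
  Adjusted income: ¥620100 + ¥168900 + ¥99100 = ¥888100
  Exemption: 25% × (¥888100 − ¥433000) = ¥113775 ≥ ¥110000, so the exemption is fully phased out
  Base: ¥888100 − ¥0 = ¥888100
  ¥888100 × 28% = ¥248668

General income tax:
  ¥419000 × 7% = ¥29330
  ¥123000 × 13% = ¥15990
  ¥78100 × 25% = ¥19525
  → ¥64845

¥248668 > ¥64845, so the parallel minimum levy is the binding amount.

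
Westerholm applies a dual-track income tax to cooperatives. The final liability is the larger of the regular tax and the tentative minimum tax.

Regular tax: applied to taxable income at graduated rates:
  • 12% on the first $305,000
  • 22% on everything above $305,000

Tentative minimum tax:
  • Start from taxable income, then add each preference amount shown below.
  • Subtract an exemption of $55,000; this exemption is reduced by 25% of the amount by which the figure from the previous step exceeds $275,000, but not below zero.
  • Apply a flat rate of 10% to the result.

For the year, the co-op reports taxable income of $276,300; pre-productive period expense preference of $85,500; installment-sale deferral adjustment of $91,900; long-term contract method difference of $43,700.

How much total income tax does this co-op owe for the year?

$49,740

Tentative minimum tax:
  Adjusted income: $276,300 + $85,500 + $91,900 + $43,700 = $497,400
  Exemption: 25% × ($497,400 − $275,000) = $55,600 ≥ $55,000, so the exemption is fully phased out
  Base: $497,400 − $0 = $497,400
  $497,400 × 10% = $49,740

Regular tax:
  $276,300 × 12% = $33,156

$49,740 > $33,156, so the tentative minimum tax is the binding amount.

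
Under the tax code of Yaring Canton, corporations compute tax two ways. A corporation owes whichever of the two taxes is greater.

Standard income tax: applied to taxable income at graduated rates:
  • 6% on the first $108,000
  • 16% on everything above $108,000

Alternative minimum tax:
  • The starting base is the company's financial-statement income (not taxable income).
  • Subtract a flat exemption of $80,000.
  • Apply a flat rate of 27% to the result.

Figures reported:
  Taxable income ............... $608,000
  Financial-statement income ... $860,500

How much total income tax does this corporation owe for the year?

Standard income tax:
  $108,000 × 6% = $6,480
  $500,000 × 16% = $80,000
  → $86,480

Alternative minimum tax:
  Base (financial-statement income): $860,500
  Less exemption $80,000 → base $780,500
  $780,500 × 27% = $210,735

$210,735 > $86,480, so the alternative minimum tax is the binding amount.

$210,735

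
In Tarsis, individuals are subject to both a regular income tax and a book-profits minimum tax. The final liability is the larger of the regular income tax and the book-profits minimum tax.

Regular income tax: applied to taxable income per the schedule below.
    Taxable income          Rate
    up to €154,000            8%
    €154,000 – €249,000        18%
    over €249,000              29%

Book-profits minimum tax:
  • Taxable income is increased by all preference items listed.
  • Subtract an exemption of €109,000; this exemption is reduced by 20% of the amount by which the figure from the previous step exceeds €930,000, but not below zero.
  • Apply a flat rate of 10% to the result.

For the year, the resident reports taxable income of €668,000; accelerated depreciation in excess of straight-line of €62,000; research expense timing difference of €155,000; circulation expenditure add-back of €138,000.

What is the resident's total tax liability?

Regular income tax:
  €154,000 × 8% = €12,320
  €95,000 × 18% = €17,100
  €419,000 × 29% = €121,510
  → €150,930

Book-profits minimum tax:
  Adjusted income: €668,000 + €62,000 + €155,000 + €138,000 = €1,023,000
  Exemption: €109,000 − 20% × (€1,023,000 − €930,000) = €109,000 − €18,600 = €90,400
  Base: €1,023,000 − €90,400 = €932,600
  €932,600 × 10% = €93,260

€150,930 > €93,260, so the regular income tax governs.

€150,930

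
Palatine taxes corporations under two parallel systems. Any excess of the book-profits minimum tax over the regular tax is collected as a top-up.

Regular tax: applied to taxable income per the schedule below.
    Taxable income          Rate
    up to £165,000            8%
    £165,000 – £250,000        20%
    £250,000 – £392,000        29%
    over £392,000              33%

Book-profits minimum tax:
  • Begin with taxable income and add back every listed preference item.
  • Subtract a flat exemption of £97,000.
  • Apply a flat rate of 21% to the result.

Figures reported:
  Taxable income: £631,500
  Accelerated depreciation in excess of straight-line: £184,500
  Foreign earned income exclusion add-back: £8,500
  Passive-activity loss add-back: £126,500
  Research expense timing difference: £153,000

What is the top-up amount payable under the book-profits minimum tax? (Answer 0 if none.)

£61,055

Book-profits minimum tax:
  Adjusted income: £631,500 + £184,500 + £8,500 + £126,500 + £153,000 = £1,104,000
  Less exemption £97,000 → base £1,007,000
  £1,007,000 × 21% = £211,470

Regular tax:
  £165,000 × 8% = £13,200
  £85,000 × 20% = £17,000
  £142,000 × 29% = £41,180
  £239,500 × 33% = £79,035
  → £150,415

Excess of book-profits minimum tax over regular tax: £211,470 − £150,415 = £61,055.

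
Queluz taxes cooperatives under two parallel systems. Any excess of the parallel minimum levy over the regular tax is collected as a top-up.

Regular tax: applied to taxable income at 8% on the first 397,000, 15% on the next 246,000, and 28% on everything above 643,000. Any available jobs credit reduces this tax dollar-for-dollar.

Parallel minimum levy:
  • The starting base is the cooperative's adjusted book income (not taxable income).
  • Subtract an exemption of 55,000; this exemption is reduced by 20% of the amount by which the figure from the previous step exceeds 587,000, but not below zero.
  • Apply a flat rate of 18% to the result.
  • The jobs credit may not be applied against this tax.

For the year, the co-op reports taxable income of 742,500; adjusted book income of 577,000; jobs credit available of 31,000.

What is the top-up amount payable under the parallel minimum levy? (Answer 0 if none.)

Regular tax:
  397,000 × 8% = 31,760
  246,000 × 15% = 36,900
  99,500 × 28% = 27,860
  → 96,520
  Less jobs credit 31,000 → 65,520

Parallel minimum levy:
  Base (adjusted book income): 577,000
  Exemption: 577,000 ≤ 587,000, so full 55,000 applies
  Base: 577,000 − 55,000 = 522,000
  522,000 × 18% = 93,960

Excess of parallel minimum levy over regular tax: 93,960 − 65,520 = 28,440.

28,440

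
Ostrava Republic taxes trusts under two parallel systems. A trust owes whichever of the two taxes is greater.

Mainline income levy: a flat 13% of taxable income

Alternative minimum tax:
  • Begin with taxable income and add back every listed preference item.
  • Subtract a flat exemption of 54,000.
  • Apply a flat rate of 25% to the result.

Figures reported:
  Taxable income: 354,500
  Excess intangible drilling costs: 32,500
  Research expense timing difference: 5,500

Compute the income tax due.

Mainline income levy:
  354,500 × 13% = 46,085

Alternative minimum tax:
  Adjusted income: 354,500 + 32,500 + 5,500 = 392,500
  Less exemption 54,000 → base 338,500
  338,500 × 25% = 84,625

84,625 > 46,085, so the alternative minimum tax is the binding amount.

84,625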